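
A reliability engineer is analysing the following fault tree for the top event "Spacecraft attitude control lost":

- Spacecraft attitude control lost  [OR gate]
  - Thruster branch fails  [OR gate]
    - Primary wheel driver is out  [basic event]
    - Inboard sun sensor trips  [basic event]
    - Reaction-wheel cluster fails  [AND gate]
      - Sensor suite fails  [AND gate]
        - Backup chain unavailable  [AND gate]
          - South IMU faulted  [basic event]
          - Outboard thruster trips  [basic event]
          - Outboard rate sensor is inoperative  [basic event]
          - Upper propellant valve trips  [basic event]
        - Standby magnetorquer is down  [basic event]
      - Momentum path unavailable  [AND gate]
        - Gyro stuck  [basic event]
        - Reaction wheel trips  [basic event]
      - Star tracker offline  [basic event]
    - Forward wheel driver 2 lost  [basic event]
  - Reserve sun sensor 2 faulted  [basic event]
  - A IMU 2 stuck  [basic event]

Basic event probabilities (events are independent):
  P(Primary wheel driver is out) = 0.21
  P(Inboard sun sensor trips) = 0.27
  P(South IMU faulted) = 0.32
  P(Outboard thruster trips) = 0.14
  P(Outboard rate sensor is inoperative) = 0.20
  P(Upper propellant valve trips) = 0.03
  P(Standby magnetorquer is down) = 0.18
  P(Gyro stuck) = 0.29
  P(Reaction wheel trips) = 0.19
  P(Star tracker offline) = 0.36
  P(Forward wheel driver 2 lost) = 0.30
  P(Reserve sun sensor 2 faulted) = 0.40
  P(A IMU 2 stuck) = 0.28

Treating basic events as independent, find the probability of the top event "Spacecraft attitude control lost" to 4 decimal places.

0.8256

P(Backup chain unavailable) [AND] = 0.32 × 0.14 × 0.20 × 0.03 = 0.000269
P(Sensor suite fails) [AND] = 0.000269 × 0.18 = 0.000048
P(Momentum path unavailable) [AND] = 0.29 × 0.19 = 0.055100
P(Reaction-wheel cluster fails) [AND] = 0.000048 × 0.055100 × 0.36 = 0.000001
P(Thruster branch fails) [OR] = 1 − (1−0.21) × (1−0.27) × (1−0.000001) × (1−0.30) = 0.596310
P(Spacecraft attitude control lost) [OR] = 1 − (1−0.596310) × (1−0.40) × (1−0.28) = 0.825606
Rounded to 4 decimal places: P(Spacecraft attitude control lost) ≈ 0.8256.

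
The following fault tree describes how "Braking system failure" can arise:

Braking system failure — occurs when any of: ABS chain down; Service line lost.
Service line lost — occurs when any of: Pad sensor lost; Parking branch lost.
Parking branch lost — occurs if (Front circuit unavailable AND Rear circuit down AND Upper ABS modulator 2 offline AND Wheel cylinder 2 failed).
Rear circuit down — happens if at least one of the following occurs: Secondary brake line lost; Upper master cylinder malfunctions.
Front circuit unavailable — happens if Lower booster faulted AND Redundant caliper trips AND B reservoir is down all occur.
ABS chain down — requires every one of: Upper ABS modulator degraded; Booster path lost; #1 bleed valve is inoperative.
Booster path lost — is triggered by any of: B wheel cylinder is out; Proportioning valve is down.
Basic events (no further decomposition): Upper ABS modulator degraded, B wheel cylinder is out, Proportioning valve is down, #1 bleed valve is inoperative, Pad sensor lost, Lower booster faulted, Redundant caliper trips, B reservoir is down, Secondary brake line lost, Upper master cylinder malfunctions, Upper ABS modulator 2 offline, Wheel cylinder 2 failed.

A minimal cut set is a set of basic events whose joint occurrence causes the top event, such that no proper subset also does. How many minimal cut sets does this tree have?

Booster path lost [OR]: union of children's cut sets → 2 cut set(s).
ABS chain down [AND]: one cut set from each child combined → 1 × 2 × 1 = 2 cut set(s).
Front circuit unavailable [AND]: one cut set from each child combined → 1 × 1 × 1 = 1 cut set(s).
Rear circuit down [OR]: union of children's cut sets → 2 cut set(s).
Parking branch lost [AND]: one cut set from each child combined → 1 × 2 × 1 × 1 = 2 cut set(s).
Service line lost [OR]: union of children's cut sets → 3 cut set(s).
Braking system failure [OR]: union of children's cut sets → 5 cut set(s).
Minimal cut sets: {#1 bleed valve is inoperative, B wheel cylinder is out, Upper ABS modulator degraded}; {#1 bleed valve is inoperative, Proportioning valve is down, Upper ABS modulator degraded}; {Pad sensor lost}; {B reservoir is down, Lower booster faulted, Redundant caliper trips, Secondary brake line lost, Upper ABS modulator 2 offline, Wheel cylinder 2 failed}; {B reservoir is down, Lower booster faulted, Redundant caliper trips, Upper ABS modulator 2 offline, Upper master cylinder malfunctions, Wheel cylinder 2 failed}.

5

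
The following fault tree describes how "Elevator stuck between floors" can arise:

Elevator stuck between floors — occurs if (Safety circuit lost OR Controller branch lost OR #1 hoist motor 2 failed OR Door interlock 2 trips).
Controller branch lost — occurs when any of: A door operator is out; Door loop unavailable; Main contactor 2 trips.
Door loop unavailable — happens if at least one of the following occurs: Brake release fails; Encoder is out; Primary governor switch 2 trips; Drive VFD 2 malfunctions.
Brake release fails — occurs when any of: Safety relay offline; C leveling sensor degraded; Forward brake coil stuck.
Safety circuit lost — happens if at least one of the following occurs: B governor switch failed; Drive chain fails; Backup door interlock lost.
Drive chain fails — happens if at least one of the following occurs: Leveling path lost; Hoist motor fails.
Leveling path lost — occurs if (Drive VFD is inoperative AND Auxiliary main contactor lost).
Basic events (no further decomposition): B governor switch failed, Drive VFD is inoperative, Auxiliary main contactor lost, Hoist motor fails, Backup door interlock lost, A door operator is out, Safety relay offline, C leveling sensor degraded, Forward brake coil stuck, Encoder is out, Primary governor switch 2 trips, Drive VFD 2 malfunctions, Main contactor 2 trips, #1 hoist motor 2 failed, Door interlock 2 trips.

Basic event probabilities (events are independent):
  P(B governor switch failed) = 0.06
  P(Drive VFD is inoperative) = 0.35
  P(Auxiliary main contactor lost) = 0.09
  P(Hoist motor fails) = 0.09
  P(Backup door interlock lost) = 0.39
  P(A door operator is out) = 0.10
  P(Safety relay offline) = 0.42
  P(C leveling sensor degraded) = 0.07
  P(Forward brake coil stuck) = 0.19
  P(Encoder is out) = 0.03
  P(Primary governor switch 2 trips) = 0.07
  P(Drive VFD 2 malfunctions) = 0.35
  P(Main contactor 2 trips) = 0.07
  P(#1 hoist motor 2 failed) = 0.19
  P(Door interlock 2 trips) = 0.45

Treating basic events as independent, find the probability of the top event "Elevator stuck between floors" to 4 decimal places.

P(Leveling path lost) [AND] = 0.35 × 0.09 = 0.031500
P(Drive chain fails) [OR] = 1 − (1−0.031500) × (1−0.09) = 0.118665
P(Safety circuit lost) [OR] = 1 − (1−0.06) × (1−0.118665) × (1−0.39) = 0.494643
P(Brake release fails) [OR] = 1 − (1−0.42) × (1−0.07) × (1−0.19) = 0.563086
P(Door loop unavailable) [OR] = 1 − (1−0.563086) × (1−0.03) × (1−0.07) × (1−0.35) = 0.743809
P(Controller branch lost) [OR] = 1 − (1−0.10) × (1−0.743809) × (1−0.07) = 0.785568
P(Elevator stuck between floors) [OR] = 1 − (1−0.494643) × (1−0.785568) × (1−0.19) × (1−0.45) = 0.951724
Rounded to 4 decimal places: P(Elevator stuck between floors) ≈ 0.9517.

0.9517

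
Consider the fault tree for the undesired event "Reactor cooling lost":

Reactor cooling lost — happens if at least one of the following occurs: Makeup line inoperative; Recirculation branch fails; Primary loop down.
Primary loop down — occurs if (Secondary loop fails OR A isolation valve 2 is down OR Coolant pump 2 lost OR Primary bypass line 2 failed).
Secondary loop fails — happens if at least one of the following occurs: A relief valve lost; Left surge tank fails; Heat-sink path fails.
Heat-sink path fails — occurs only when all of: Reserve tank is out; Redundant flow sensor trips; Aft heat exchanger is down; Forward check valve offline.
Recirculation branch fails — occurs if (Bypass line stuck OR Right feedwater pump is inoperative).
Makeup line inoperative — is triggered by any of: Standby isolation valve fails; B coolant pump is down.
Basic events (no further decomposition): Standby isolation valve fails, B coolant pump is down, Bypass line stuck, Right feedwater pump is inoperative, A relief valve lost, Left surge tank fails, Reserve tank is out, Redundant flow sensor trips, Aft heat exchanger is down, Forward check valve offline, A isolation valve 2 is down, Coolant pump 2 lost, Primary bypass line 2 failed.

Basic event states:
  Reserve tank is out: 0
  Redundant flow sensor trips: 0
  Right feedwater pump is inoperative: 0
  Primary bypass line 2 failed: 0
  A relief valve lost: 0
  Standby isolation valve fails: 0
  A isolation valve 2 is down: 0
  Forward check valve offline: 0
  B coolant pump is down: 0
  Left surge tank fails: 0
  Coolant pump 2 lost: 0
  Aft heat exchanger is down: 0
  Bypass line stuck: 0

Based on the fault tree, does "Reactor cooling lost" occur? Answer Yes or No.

No

Makeup line inoperative [OR]: Standby isolation valve fails=not, B coolant pump is down=not → no input occurs → does not occur.
Recirculation branch fails [OR]: Bypass line stuck=not, Right feedwater pump is inoperative=not → no input occurs → does not occur.
Heat-sink path fails [AND]: Reserve tank is out=not, Redundant flow sensor trips=not, Aft heat exchanger is down=not, Forward check valve offline=not → not all inputs occur → does not occur.
Secondary loop fails [OR]: A relief valve lost=not, Left surge tank fails=not, Heat-sink path fails=not → no input occurs → does not occur.
Primary loop down [OR]: Secondary loop fails=not, A isolation valve 2 is down=not, Coolant pump 2 lost=not, Primary bypass line 2 failed=not → no input occurs → does not occur.
Reactor cooling lost [OR]: Makeup line inoperative=not, Recirculation branch fails=not, Primary loop down=not → no input occurs → does not occur.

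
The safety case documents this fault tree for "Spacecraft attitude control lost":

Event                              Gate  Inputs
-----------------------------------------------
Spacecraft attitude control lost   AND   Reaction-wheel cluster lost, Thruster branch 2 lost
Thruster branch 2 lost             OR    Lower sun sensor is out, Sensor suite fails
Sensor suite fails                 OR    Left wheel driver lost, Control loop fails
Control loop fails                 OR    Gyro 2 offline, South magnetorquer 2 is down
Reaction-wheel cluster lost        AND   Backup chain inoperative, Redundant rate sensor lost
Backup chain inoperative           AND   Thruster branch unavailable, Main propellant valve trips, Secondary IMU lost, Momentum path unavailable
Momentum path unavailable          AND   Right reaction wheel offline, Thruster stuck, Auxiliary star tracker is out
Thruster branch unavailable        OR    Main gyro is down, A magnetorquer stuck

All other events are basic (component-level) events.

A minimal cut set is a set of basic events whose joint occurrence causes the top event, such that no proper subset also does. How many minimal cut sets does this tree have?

8

Thruster branch unavailable [OR]: union of children's cut sets → 2 cut set(s).
Momentum path unavailable [AND]: one cut set from each child combined → 1 × 1 × 1 = 1 cut set(s).
Backup chain inoperative [AND]: one cut set from each child combined → 2 × 1 × 1 × 1 = 2 cut set(s).
Reaction-wheel cluster lost [AND]: one cut set from each child combined → 2 × 1 = 2 cut set(s).
Control loop fails [OR]: union of children's cut sets → 2 cut set(s).
Sensor suite fails [OR]: union of children's cut sets → 3 cut set(s).
Thruster branch 2 lost [OR]: union of children's cut sets → 4 cut set(s).
Spacecraft attitude control lost [AND]: one cut set from each child combined → 2 × 4 = 8 cut set(s).
Minimal cut sets: {Auxiliary star tracker is out, Lower sun sensor is out, Main gyro is down, Main propellant valve trips, Redundant rate sensor lost, Right reaction wheel offline, Secondary IMU lost, Thruster stuck}; {Auxiliary star tracker is out, Left wheel driver lost, Main gyro is down, Main propellant valve trips, Redundant rate sensor lost, Right reaction wheel offline, Secondary IMU lost, Thruster stuck}; {Auxiliary star tracker is out, Gyro 2 offline, Main gyro is down, Main propellant valve trips, Redundant rate sensor lost, Right reaction wheel offline, Secondary IMU lost, Thruster stuck}; {Auxiliary star tracker is out, Main gyro is down, Main propellant valve trips, Redundant rate sensor lost, Right reaction wheel offline, Secondary IMU lost, South magnetorquer 2 is down, Thruster stuck}; {A magnetorquer stuck, Auxiliary star tracker is out, Lower sun sensor is out, Main propellant valve trips, Redundant rate sensor lost, Right reaction wheel offline, Secondary IMU lost, Thruster stuck}; {A magnetorquer stuck, Auxiliary star tracker is out, Left wheel driver lost, Main propellant valve trips, Redundant rate sensor lost, Right reaction wheel offline, Secondary IMU lost, Thruster stuck}; {A magnetorquer stuck, Auxiliary star tracker is out, Gyro 2 offline, Main propellant valve trips, Redundant rate sensor lost, Right reaction wheel offline, Secondary IMU lost, Thruster stuck}; {A magnetorquer stuck, Auxiliary star tracker is out, Main propellant valve trips, Redundant rate sensor lost, Right reaction wheel offline, Secondary IMU lost, South magnetorquer 2 is down, Thruster stuck}.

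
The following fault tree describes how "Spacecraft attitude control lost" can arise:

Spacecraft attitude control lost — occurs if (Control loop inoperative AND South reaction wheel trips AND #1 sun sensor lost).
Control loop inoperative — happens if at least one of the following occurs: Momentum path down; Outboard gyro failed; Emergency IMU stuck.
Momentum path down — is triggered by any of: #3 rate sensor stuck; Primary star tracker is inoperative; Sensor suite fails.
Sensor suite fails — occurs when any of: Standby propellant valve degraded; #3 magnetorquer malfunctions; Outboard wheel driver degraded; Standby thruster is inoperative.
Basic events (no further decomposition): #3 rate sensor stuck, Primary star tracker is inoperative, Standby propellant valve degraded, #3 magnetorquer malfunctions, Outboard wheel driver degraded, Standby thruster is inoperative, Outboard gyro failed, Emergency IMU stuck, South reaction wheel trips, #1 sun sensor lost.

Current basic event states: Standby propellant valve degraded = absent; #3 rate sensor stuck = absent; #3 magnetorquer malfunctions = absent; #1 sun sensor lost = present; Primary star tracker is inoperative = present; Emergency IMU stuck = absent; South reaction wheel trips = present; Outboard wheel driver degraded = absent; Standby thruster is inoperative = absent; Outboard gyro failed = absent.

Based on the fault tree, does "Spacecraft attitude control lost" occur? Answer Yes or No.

Yes

Sensor suite fails [OR]: Standby propellant valve degraded=not, #3 magnetorquer malfunctions=not, Outboard wheel driver degraded=not, Standby thruster is inoperative=not → no input occurs → does not occur.
Momentum path down [OR]: #3 rate sensor stuck=not, Primary star tracker is inoperative=occurs, Sensor suite fails=not → at least one input occurs → occurs.
Control loop inoperative [OR]: Momentum path down=occurs, Outboard gyro failed=not, Emergency IMU stuck=not → at least one input occurs → occurs.
Spacecraft attitude control lost [AND]: Control loop inoperative=occurs, South reaction wheel trips=occurs, #1 sun sensor lost=occurs → all inputs occur → occurs.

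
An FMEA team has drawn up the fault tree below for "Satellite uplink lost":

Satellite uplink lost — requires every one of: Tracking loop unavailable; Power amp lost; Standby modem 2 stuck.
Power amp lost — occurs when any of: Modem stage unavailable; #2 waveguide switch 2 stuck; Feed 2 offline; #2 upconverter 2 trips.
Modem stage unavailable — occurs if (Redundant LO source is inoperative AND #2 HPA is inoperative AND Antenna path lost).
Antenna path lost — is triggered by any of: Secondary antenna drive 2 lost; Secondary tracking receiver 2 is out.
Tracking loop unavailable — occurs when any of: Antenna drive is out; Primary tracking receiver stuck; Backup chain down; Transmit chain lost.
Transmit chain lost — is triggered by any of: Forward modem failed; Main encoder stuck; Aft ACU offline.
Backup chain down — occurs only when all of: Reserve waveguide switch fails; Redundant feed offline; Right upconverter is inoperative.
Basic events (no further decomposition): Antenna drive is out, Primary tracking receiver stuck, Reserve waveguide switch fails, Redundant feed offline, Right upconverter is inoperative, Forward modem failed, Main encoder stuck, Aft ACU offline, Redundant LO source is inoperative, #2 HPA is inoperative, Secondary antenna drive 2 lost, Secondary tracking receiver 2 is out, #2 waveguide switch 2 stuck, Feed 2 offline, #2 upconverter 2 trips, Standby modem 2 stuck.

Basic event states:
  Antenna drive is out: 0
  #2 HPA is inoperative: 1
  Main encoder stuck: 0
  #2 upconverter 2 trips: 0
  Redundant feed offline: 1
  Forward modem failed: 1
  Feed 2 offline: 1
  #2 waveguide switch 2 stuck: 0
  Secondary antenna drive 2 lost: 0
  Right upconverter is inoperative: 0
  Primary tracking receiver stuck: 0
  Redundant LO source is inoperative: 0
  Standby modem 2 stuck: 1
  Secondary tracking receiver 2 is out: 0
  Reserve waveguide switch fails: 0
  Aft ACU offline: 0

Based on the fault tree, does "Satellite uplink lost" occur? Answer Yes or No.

Yes

Backup chain down [AND]: Reserve waveguide switch fails=not, Redundant feed offline=occurs, Right upconverter is inoperative=not → not all inputs occur → does not occur.
Transmit chain lost [OR]: Forward modem failed=occurs, Main encoder stuck=not, Aft ACU offline=not → at least one input occurs → occurs.
Tracking loop unavailable [OR]: Antenna drive is out=not, Primary tracking receiver stuck=not, Backup chain down=not, Transmit chain lost=occurs → at least one input occurs → occurs.
Antenna path lost [OR]: Secondary antenna drive 2 lost=not, Secondary tracking receiver 2 is out=not → no input occurs → does not occur.
Modem stage unavailable [AND]: Redundant LO source is inoperative=not, #2 HPA is inoperative=occurs, Antenna path lost=not → not all inputs occur → does not occur.
Power amp lost [OR]: Modem stage unavailable=not, #2 waveguide switch 2 stuck=not, Feed 2 offline=occurs, #2 upconverter 2 trips=not → at least one input occurs → occurs.
Satellite uplink lost [AND]: Tracking loop unavailable=occurs, Power amp lost=occurs, Standby modem 2 stuck=occurs → all inputs occur → occurs.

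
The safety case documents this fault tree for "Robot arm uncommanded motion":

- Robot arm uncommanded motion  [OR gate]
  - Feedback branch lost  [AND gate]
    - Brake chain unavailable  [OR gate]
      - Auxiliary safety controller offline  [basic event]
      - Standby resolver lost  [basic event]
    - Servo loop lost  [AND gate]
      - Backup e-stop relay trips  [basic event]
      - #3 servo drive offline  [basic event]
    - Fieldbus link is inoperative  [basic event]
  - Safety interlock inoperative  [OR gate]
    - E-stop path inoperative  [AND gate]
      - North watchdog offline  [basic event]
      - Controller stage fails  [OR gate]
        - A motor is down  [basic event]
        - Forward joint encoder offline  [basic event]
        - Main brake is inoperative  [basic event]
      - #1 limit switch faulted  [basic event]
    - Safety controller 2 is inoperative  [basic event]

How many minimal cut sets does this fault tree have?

6

Brake chain unavailable [OR]: union of children's cut sets → 2 cut set(s).
Servo loop lost [AND]: one cut set from each child combined → 1 × 1 = 1 cut set(s).
Feedback branch lost [AND]: one cut set from each child combined → 2 × 1 × 1 = 2 cut set(s).
Controller stage fails [OR]: union of children's cut sets → 3 cut set(s).
E-stop path inoperative [AND]: one cut set from each child combined → 1 × 3 × 1 = 3 cut set(s).
Safety interlock inoperative [OR]: union of children's cut sets → 4 cut set(s).
Robot arm uncommanded motion [OR]: union of children's cut sets → 6 cut set(s).
Minimal cut sets: {#3 servo drive offline, Auxiliary safety controller offline, Backup e-stop relay trips, Fieldbus link is inoperative}; {#3 servo drive offline, Backup e-stop relay trips, Fieldbus link is inoperative, Standby resolver lost}; {#1 limit switch faulted, A motor is down, North watchdog offline}; {#1 limit switch faulted, Forward joint encoder offline, North watchdog offline}; {#1 limit switch faulted, Main brake is inoperative, North watchdog offline}; {Safety controller 2 is inoperative}.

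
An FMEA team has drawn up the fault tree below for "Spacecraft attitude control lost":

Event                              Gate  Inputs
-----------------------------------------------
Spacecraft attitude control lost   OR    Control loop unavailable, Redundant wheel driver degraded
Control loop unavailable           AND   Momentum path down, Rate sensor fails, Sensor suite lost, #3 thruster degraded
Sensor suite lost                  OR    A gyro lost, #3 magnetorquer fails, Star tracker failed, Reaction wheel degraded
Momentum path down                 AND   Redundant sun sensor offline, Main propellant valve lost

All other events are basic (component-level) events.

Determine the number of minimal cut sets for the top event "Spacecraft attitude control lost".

Momentum path down [AND]: one cut set from each child combined → 1 × 1 = 1 cut set(s).
Sensor suite lost [OR]: union of children's cut sets → 4 cut set(s).
Control loop unavailable [AND]: one cut set from each child combined → 1 × 1 × 4 × 1 = 4 cut set(s).
Spacecraft attitude control lost [OR]: union of children's cut sets → 5 cut set(s).
Minimal cut sets: {#3 thruster degraded, A gyro lost, Main propellant valve lost, Rate sensor fails, Redundant sun sensor offline}; {#3 magnetorquer fails, #3 thruster degraded, Main propellant valve lost, Rate sensor fails, Redundant sun sensor offline}; {#3 thruster degraded, Main propellant valve lost, Rate sensor fails, Redundant sun sensor offline, Star tracker failed}; {#3 thruster degraded, Main propellant valve lost, Rate sensor fails, Reaction wheel degraded, Redundant sun sensor offline}; {Redundant wheel driver degraded}.

5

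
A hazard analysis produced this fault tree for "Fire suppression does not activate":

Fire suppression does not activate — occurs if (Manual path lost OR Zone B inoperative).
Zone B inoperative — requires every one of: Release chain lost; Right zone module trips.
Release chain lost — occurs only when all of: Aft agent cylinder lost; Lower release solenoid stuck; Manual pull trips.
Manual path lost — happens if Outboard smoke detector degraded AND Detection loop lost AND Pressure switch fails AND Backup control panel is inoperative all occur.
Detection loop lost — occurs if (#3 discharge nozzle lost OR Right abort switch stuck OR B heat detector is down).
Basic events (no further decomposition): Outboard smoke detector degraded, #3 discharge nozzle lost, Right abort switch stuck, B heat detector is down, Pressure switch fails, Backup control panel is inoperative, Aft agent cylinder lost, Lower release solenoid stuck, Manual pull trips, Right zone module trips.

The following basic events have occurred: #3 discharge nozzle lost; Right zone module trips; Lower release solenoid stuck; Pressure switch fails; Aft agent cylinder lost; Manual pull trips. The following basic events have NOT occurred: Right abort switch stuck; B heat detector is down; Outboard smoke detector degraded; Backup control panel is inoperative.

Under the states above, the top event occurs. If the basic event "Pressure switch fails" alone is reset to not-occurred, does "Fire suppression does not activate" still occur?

Yes

Counterfactual: set "Pressure switch fails" to not occurred.
Detection loop lost [OR]: #3 discharge nozzle lost=occurs, Right abort switch stuck=not, B heat detector is down=not → at least one input occurs → occurs.
Manual path lost [AND]: Outboard smoke detector degraded=not, Detection loop lost=occurs, Pressure switch fails=not, Backup control panel is inoperative=not → not all inputs occur → does not occur.
Release chain lost [AND]: Aft agent cylinder lost=occurs, Lower release solenoid stuck=occurs, Manual pull trips=occurs → all inputs occur → occurs.
Zone B inoperative [AND]: Release chain lost=occurs, Right zone module trips=occurs → all inputs occur → occurs.
Fire suppression does not activate [OR]: Manual path lost=not, Zone B inoperative=occurs → at least one input occurs → occurs.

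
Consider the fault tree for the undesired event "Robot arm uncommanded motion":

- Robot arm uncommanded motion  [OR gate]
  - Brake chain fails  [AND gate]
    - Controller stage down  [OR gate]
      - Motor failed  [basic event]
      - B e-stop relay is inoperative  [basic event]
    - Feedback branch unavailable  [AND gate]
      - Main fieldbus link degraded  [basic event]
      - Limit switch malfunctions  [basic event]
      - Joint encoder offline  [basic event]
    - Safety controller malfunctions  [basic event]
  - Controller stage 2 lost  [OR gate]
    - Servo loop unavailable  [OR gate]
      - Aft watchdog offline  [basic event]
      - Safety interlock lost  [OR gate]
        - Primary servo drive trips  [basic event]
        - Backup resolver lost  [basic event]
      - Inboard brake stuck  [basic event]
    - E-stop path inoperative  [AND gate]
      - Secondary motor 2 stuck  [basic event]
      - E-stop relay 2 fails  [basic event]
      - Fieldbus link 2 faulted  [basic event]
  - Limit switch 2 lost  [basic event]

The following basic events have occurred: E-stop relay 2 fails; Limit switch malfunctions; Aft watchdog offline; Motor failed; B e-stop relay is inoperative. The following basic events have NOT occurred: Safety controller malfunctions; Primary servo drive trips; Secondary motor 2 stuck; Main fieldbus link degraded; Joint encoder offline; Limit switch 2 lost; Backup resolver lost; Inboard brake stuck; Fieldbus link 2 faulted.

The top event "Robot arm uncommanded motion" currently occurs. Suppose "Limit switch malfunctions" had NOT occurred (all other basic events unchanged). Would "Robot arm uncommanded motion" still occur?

Yes

Counterfactual: set "Limit switch malfunctions" to not occurred.
Controller stage down [OR]: Motor failed=occurs, B e-stop relay is inoperative=occurs → at least one input occurs → occurs.
Feedback branch unavailable [AND]: Main fieldbus link degraded=not, Limit switch malfunctions=not, Joint encoder offline=not → not all inputs occur → does not occur.
Brake chain fails [AND]: Controller stage down=occurs, Feedback branch unavailable=not, Safety controller malfunctions=not → not all inputs occur → does not occur.
Safety interlock lost [OR]: Primary servo drive trips=not, Backup resolver lost=not → no input occurs → does not occur.
Servo loop unavailable [OR]: Aft watchdog offline=occurs, Safety interlock lost=not, Inboard brake stuck=not → at least one input occurs → occurs.
E-stop path inoperative [AND]: Secondary motor 2 stuck=not, E-stop relay 2 fails=occurs, Fieldbus link 2 faulted=not → not all inputs occur → does not occur.
Controller stage 2 lost [OR]: Servo loop unavailable=occurs, E-stop path inoperative=not → at least one input occurs → occurs.
Robot arm uncommanded motion [OR]: Brake chain fails=not, Controller stage 2 lost=occurs, Limit switch 2 lost=not → at least one input occurs → occurs.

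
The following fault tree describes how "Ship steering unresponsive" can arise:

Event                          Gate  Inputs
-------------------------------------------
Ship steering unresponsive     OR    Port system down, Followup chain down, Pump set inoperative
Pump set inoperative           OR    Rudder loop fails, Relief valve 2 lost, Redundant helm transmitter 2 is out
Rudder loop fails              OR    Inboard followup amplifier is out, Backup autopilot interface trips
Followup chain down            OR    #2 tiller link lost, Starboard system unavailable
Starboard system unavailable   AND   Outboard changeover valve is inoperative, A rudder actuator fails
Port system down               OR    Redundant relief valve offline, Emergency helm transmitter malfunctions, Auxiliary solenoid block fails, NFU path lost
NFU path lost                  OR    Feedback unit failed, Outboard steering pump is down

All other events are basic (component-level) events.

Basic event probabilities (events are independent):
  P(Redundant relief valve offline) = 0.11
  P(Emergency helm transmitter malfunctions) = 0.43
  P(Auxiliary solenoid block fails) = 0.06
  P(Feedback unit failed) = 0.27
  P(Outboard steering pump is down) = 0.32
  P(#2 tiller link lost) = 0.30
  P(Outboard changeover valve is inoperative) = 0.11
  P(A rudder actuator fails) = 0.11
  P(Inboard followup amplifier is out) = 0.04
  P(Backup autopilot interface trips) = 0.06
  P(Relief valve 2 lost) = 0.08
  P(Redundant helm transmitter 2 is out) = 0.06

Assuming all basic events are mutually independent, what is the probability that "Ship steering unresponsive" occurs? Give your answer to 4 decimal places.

0.8723

P(NFU path lost) [OR] = 1 − (1−0.27) × (1−0.32) = 0.503600
P(Port system down) [OR] = 1 − (1−0.11) × (1−0.43) × (1−0.06) × (1−0.503600) = 0.763286
P(Starboard system unavailable) [AND] = 0.11 × 0.11 = 0.012100
P(Followup chain down) [OR] = 1 − (1−0.30) × (1−0.012100) = 0.308470
P(Rudder loop fails) [OR] = 1 − (1−0.04) × (1−0.06) = 0.097600
P(Pump set inoperative) [OR] = 1 − (1−0.097600) × (1−0.08) × (1−0.06) = 0.219604
P(Ship steering unresponsive) [OR] = 1 − (1−0.763286) × (1−0.308470) × (1−0.219604) = 0.872253
Rounded to 4 decimal places: P(Ship steering unresponsive) ≈ 0.8723.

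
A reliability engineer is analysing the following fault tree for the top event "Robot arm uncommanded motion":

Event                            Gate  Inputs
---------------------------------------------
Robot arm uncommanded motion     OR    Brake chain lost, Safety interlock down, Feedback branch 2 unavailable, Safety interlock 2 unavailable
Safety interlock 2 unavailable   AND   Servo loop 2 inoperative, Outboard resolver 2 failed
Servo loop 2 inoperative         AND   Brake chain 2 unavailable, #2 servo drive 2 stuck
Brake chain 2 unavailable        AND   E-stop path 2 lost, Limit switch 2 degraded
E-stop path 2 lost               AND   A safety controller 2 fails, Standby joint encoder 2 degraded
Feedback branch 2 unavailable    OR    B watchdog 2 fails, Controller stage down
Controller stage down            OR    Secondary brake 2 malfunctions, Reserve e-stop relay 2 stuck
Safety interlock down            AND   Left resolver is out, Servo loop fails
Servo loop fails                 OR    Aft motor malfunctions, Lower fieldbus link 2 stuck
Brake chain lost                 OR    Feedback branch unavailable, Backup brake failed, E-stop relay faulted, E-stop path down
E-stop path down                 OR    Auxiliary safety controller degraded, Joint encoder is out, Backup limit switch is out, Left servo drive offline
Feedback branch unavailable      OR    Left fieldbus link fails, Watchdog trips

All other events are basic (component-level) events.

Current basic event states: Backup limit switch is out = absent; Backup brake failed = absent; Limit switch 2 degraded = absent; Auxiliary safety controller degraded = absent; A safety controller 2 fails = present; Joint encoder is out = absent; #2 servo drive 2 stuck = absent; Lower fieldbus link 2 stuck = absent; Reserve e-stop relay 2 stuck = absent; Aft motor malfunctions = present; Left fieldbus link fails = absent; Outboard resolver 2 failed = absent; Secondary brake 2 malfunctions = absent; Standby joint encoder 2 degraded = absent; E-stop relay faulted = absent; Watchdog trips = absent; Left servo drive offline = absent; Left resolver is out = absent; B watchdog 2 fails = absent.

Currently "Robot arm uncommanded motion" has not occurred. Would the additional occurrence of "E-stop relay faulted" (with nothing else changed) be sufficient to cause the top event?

Counterfactual: set "E-stop relay faulted" to occurred.
Feedback branch unavailable [OR]: Left fieldbus link fails=not, Watchdog trips=not → no input occurs → does not occur.
E-stop path down [OR]: Auxiliary safety controller degraded=not, Joint encoder is out=not, Backup limit switch is out=not, Left servo drive offline=not → no input occurs → does not occur.
Brake chain lost [OR]: Feedback branch unavailable=not, Backup brake failed=not, E-stop relay faulted=occurs, E-stop path down=not → at least one input occurs → occurs.
Servo loop fails [OR]: Aft motor malfunctions=occurs, Lower fieldbus link 2 stuck=not → at least one input occurs → occurs.
Safety interlock down [AND]: Left resolver is out=not, Servo loop fails=occurs → not all inputs occur → does not occur.
Controller stage down [OR]: Secondary brake 2 malfunctions=not, Reserve e-stop relay 2 stuck=not → no input occurs → does not occur.
Feedback branch 2 unavailable [OR]: B watchdog 2 fails=not, Controller stage down=not → no input occurs → does not occur.
E-stop path 2 lost [AND]: A safety controller 2 fails=occurs, Standby joint encoder 2 degraded=not → not all inputs occur → does not occur.
Brake chain 2 unavailable [AND]: E-stop path 2 lost=not, Limit switch 2 degraded=not → not all inputs occur → does not occur.
Servo loop 2 inoperative [AND]: Brake chain 2 unavailable=not, #2 servo drive 2 stuck=not → not all inputs occur → does not occur.
Safety interlock 2 unavailable [AND]: Servo loop 2 inoperative=not, Outboard resolver 2 failed=not → not all inputs occur → does not occur.
Robot arm uncommanded motion [OR]: Brake chain lost=occurs, Safety interlock down=not, Feedback branch 2 unavailable=not, Safety interlock 2 unavailable=not → at least one input occurs → occurs.

Yes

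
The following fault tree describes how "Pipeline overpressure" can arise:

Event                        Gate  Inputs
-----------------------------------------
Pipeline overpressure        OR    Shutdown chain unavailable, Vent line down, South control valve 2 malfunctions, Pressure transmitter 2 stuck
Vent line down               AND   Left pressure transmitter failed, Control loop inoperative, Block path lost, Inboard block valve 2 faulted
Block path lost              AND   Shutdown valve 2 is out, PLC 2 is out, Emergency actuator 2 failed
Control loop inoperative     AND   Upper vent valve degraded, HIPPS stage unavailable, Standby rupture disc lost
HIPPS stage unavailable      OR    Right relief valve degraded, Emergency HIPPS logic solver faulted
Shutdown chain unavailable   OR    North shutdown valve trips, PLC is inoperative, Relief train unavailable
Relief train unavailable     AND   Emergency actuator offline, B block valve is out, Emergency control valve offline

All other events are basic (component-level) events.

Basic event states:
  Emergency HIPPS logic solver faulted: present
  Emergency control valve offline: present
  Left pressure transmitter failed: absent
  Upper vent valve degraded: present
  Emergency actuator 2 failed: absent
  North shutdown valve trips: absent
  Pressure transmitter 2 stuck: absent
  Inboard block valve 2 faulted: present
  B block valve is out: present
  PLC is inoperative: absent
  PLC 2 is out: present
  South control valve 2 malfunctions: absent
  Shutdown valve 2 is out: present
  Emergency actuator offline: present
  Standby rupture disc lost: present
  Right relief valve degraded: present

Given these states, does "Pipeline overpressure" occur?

Relief train unavailable [AND]: Emergency actuator offline=occurs, B block valve is out=occurs, Emergency control valve offline=occurs → all inputs occur → occurs.
Shutdown chain unavailable [OR]: North shutdown valve trips=not, PLC is inoperative=not, Relief train unavailable=occurs → at least one input occurs → occurs.
HIPPS stage unavailable [OR]: Right relief valve degraded=occurs, Emergency HIPPS logic solver faulted=occurs → at least one input occurs → occurs.
Control loop inoperative [AND]: Upper vent valve degraded=occurs, HIPPS stage unavailable=occurs, Standby rupture disc lost=occurs → all inputs occur → occurs.
Block path lost [AND]: Shutdown valve 2 is out=occurs, PLC 2 is out=occurs, Emergency actuator 2 failed=not → not all inputs occur → does not occur.
Vent line down [AND]: Left pressure transmitter failed=not, Control loop inoperative=occurs, Block path lost=not, Inboard block valve 2 faulted=occurs → not all inputs occur → does not occur.
Pipeline overpressure [OR]: Shutdown chain unavailable=occurs, Vent line down=not, South control valve 2 malfunctions=not, Pressure transmitter 2 stuck=not → at least one input occurs → occurs.

Yes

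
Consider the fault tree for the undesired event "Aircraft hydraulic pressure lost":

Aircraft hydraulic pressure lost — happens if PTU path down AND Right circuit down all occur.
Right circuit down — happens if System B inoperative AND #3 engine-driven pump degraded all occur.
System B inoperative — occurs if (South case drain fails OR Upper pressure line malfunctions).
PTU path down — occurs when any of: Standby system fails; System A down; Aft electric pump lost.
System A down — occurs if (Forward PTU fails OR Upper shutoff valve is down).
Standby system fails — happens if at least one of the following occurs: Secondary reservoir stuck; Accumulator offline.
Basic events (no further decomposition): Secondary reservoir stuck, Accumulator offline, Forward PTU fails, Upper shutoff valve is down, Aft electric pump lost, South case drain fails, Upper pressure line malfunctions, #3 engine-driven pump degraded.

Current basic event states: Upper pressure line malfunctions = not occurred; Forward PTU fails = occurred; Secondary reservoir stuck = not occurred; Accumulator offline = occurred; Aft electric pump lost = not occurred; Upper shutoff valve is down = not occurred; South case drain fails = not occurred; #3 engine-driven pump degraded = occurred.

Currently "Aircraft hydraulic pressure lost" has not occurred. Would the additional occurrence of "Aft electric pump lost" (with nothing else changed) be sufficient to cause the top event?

No

Counterfactual: set "Aft electric pump lost" to occurred.
Standby system fails [OR]: Secondary reservoir stuck=not, Accumulator offline=occurs → at least one input occurs → occurs.
System A down [OR]: Forward PTU fails=occurs, Upper shutoff valve is down=not → at least one input occurs → occurs.
PTU path down [OR]: Standby system fails=occurs, System A down=occurs, Aft electric pump lost=occurs → at least one input occurs → occurs.
System B inoperative [OR]: South case drain fails=not, Upper pressure line malfunctions=not → no input occurs → does not occur.
Right circuit down [AND]: System B inoperative=not, #3 engine-driven pump degraded=occurs → not all inputs occur → does not occur.
Aircraft hydraulic pressure lost [AND]: PTU path down=occurs, Right circuit down=not → not all inputs occur → does not occur.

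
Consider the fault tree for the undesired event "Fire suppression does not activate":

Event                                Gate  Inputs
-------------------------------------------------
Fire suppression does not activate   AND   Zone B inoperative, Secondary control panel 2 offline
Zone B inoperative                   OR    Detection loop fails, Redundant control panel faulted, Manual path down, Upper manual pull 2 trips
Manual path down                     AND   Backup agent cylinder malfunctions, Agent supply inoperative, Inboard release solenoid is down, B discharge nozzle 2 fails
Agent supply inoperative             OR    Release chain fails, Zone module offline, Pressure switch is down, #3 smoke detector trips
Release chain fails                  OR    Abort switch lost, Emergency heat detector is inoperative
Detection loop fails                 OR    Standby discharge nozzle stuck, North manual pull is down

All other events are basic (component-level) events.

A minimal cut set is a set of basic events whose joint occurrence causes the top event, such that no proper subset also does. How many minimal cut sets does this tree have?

9

Detection loop fails [OR]: union of children's cut sets → 2 cut set(s).
Release chain fails [OR]: union of children's cut sets → 2 cut set(s).
Agent supply inoperative [OR]: union of children's cut sets → 5 cut set(s).
Manual path down [AND]: one cut set from each child combined → 1 × 5 × 1 × 1 = 5 cut set(s).
Zone B inoperative [OR]: union of children's cut sets → 9 cut set(s).
Fire suppression does not activate [AND]: one cut set from each child combined → 9 × 1 = 9 cut set(s).
Minimal cut sets: {Secondary control panel 2 offline, Standby discharge nozzle stuck}; {North manual pull is down, Secondary control panel 2 offline}; {Redundant control panel faulted, Secondary control panel 2 offline}; {Abort switch lost, B discharge nozzle 2 fails, Backup agent cylinder malfunctions, Inboard release solenoid is down, Secondary control panel 2 offline}; {B discharge nozzle 2 fails, Backup agent cylinder malfunctions, Emergency heat detector is inoperative, Inboard release solenoid is down, Secondary control panel 2 offline}; {B discharge nozzle 2 fails, Backup agent cylinder malfunctions, Inboard release solenoid is down, Secondary control panel 2 offline, Zone module offline}; {B discharge nozzle 2 fails, Backup agent cylinder malfunctions, Inboard release solenoid is down, Pressure switch is down, Secondary control panel 2 offline}; {#3 smoke detector trips, B discharge nozzle 2 fails, Backup agent cylinder malfunctions, Inboard release solenoid is down, Secondary control panel 2 offline}; {Secondary control panel 2 offline, Upper manual pull 2 trips}.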